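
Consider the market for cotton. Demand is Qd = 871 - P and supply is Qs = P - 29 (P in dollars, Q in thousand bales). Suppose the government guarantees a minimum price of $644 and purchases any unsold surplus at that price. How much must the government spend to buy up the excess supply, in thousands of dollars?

249872

Setting quantity demanded equal to quantity supplied, 871 - P = P - 29, gives P* = 450 and Q* = 421.
The floor of 644 is above the equilibrium price 450, so it binds.
At P = 644: Qd = 871 - 644 = 227 and Qs = 644 - 29 = 615.
Surplus = Qs - Qd = 388.
Government expenditure = surplus × support price = 388 × 644 = 249872.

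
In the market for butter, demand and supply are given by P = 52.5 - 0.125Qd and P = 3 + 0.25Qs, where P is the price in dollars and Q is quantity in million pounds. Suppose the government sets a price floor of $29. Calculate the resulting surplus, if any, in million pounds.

0

Rearranging demand gives Qd = 420 - 8P; rearranging supply gives Qs = 4P - 12. In a free market, 420 - 8P = 4P - 12 gives the equilibrium P* = 36, Q* = 132.
Since 29 is below P* = 36, the floor does not bind and the free-market outcome prevails.
Since the control does not bind, there is no surplus.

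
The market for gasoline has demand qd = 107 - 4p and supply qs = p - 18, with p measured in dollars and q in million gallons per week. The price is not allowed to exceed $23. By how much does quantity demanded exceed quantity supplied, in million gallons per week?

10

Equilibrium: 107 - 4p = p - 18, so 125 = 5p and p* = 25, q* = 7.
Because the ceiling (23) lies below the market-clearing price, it is binding.
At p = 23: qd = 107 - 4·23 = 15 and qs = 23 - 18 = 5.
Shortage = qd - qs = 15 - 5 = 10.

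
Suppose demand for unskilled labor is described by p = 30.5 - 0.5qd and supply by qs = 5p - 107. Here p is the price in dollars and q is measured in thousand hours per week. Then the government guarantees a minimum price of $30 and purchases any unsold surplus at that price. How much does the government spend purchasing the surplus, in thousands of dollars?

Rearranging demand gives qd = 61 - 2p. In a free market, 61 - 2p = 5p - 107 gives the equilibrium p* = 24, q* = 13.
Because the floor (30) lies above the market-clearing price, it is binding.
At p = 30: qd = 61 - 2·30 = 1 and qs = 5·30 - 107 = 43.
Surplus = qs - qd = 42.
Government expenditure = surplus × support price = 42 × 30 = 1260.

1260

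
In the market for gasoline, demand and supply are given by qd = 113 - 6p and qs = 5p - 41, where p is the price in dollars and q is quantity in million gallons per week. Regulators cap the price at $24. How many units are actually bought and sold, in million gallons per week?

29

Setting quantity demanded equal to quantity supplied, 113 - 6p = 5p - 41, gives p* = 14 and q* = 29.
Since 24 is above p* = 14, the ceiling does not bind and the free-market outcome prevails.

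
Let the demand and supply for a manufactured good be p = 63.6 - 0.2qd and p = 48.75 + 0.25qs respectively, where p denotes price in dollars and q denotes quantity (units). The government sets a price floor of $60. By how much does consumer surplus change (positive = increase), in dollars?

-76.5

Rearranging demand gives qd = 318 - 5p; rearranging supply gives qs = 4p - 195. In a free market, 318 - 5p = 4p - 195 gives the equilibrium p* = 57, q* = 33.
Because the floor (60) lies above the market-clearing price, it is binding.
At p = 60: qd = 318 - 5·60 = 18 and qs = 4·60 - 195 = 45.
Consumer surplus without the control is ½ · (63.6 - 57) · 33 = 108.9.
With the floor, consumers buy 18 units at 60, so CS = ½ · (63.6 - 60) · 18 = 32.4.
Change in consumer surplus = 32.4 - 108.9 = -76.5.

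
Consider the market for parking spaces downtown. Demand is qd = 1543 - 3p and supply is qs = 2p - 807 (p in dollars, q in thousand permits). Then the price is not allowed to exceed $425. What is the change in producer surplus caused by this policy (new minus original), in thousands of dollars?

-3960

Without the control the market clears where 1543 - 3p = 2p - 807, i.e. p* = 470 and q* = 133.
The ceiling of 425 is below the equilibrium price 470, so it binds.
At p = 425: qd = 1543 - 3·425 = 268 and qs = 2·425 - 807 = 43.
Producer surplus without the control is ½ · (470 - 403.5) · 133 = 4422.25.
With the ceiling, producers sell 43 units at 425, so PS = ½ · (425 - 403.5) · 43 = 462.25.
Change in producer surplus = 462.25 - 4422.25 = -3960.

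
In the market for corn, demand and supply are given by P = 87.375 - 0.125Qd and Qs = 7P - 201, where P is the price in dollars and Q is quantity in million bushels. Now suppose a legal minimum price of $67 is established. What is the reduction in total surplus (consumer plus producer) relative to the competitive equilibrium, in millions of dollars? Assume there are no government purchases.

420

Rearranging demand gives Qd = 699 - 8P. Setting quantity demanded equal to quantity supplied, 699 - 8P = 7P - 201, gives P* = 60 and Q* = 219.
The floor of 67 is above the equilibrium price 60, so it binds.
At P = 67: Qd = 699 - 8·67 = 163 and Qs = 7·67 - 201 = 268.
Quantity traded falls to 163. At Q = 163 the demand price is (699 - 163)/8 = 67 and the supply price is (201 + 163)/7 = 52.
Deadweight loss = ½ · (67 - 52) · (219 - 163) = ½ · 15 · 56 = 420.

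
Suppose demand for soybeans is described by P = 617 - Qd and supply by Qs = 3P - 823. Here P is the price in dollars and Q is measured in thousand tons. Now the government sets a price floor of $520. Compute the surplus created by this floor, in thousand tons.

Rearranging demand gives Qd = 617 - P. Without the control the market clears where 617 - P = 3P - 823, i.e. P* = 360 and Q* = 257.
Because the floor (520) lies above the market-clearing price, it is binding.
At P = 520: Qd = 617 - 520 = 97 and Qs = 3·520 - 823 = 737.
Surplus = Qs - Qd = 737 - 97 = 640.

640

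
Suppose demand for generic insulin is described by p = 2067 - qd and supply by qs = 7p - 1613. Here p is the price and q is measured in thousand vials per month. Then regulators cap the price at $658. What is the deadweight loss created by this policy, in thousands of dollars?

0

Rearranging demand gives qd = 2067 - p. In a free market, 2067 - p = 7p - 1613 gives the equilibrium p* = 460, q* = 1607.
Since 658 is above p* = 460, the ceiling does not bind and the free-market outcome prevails.
Since the control does not bind, no trades are prevented and deadweight loss is zero.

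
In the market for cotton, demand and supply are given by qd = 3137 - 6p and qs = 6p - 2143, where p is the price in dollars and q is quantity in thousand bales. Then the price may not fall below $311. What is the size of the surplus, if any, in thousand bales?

Equilibrium: 3137 - 6p = 6p - 2143, so 5280 = 12p and p* = 440, q* = 497.
Since 311 is below p* = 440, the floor does not bind and the free-market outcome prevails.
Since the control does not bind, there is no surplus.

0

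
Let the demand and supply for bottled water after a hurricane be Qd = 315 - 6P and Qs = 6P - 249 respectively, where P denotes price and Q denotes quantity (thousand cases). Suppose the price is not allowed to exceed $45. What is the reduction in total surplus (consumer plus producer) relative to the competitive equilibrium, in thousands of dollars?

In a free market, 315 - 6P = 6P - 249 gives the equilibrium P* = 47, Q* = 33.
Because the ceiling (45) lies below the market-clearing price, it is binding.
At P = 45: Qd = 315 - 6·45 = 45 and Qs = 6·45 - 249 = 21.
Quantity traded falls to 21. At Q = 21 the demand price is (315 - 21)/6 = 49 and the supply price is (249 + 21)/6 = 45.
Deadweight loss = ½ · (49 - 45) · (33 - 21) = ½ · 4 · 12 = 24.

24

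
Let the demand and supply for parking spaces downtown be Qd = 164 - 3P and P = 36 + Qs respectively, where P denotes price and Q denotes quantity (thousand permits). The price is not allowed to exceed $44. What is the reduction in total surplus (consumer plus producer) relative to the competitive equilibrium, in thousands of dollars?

24

Rearranging supply gives Qs = P - 36. Without the control the market clears where 164 - 3P = P - 36, i.e. P* = 50 and Q* = 14.
The ceiling of 44 is below the equilibrium price 50, so it binds.
At P = 44: Qd = 164 - 3·44 = 32 and Qs = 44 - 36 = 8.
Quantity traded falls to 8. At Q = 8 the demand price is (164 - 8)/3 = 52 and the supply price is 36 + 8 = 44.
Deadweight loss = ½ · (52 - 44) · (14 - 8) = ½ · 8 · 6 = 24.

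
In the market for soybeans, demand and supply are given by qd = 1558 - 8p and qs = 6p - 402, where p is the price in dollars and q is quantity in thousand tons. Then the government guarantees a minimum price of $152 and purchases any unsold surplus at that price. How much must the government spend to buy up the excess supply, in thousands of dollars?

Setting quantity demanded equal to quantity supplied, 1558 - 8p = 6p - 402, gives p* = 140 and q* = 438.
The floor of 152 is above the equilibrium price 140, so it binds.
At p = 152: qd = 1558 - 8·152 = 342 and qs = 6·152 - 402 = 510.
Surplus = qs - qd = 168.
Government expenditure = surplus × support price = 168 × 152 = 25536.

25536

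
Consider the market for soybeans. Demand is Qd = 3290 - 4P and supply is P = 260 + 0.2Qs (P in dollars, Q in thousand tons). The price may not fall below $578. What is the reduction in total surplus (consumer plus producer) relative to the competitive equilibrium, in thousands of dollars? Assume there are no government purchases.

Rearranging supply gives Qs = 5P - 1300. Equilibrium: 3290 - 4P = 5P - 1300, so 4590 = 9P and P* = 510, Q* = 1250.
The floor of 578 is above the equilibrium price 510, so it binds.
At P = 578: Qd = 3290 - 4·578 = 978 and Qs = 5·578 - 1300 = 1590.
Quantity traded falls to 978. At Q = 978 the demand price is (3290 - 978)/4 = 578 and the supply price is (1300 + 978)/5 = 455.6.
Deadweight loss = ½ · (578 - 455.6) · (1250 - 978) = ½ · 122.4 · 272 = 16646.4.

16646.4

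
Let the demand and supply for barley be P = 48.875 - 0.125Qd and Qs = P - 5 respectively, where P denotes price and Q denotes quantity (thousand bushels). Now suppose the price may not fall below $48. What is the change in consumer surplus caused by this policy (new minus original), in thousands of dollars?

Rearranging demand gives Qd = 391 - 8P. In a free market, 391 - 8P = P - 5 gives the equilibrium P* = 44, Q* = 39.
The floor of 48 is above the equilibrium price 44, so it binds.
At P = 48: Qd = 391 - 8·48 = 7 and Qs = 48 - 5 = 43.
Consumer surplus without the control is ½ · (48.875 - 44) · 39 = 95.0625.
With the floor, consumers buy 7 units at 48, so CS = ½ · (48.875 - 48) · 7 = 3.0625.
Change in consumer surplus = 3.0625 - 95.0625 = -92.

-92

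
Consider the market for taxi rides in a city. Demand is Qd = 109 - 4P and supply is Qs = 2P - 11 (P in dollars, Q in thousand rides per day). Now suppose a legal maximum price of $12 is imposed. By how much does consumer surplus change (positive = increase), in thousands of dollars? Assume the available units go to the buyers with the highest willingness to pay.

Equilibrium: 109 - 4P = 2P - 11, so 120 = 6P and P* = 20, Q* = 29.
The ceiling of 12 is below the equilibrium price 20, so it binds.
At P = 12: Qd = 109 - 4·12 = 61 and Qs = 2·12 - 11 = 13.
Consumer surplus without the control is ½ · (27.25 - 20) · 29 = 105.125.
With the ceiling, 13 units are sold at 12 (assume they go to the highest-value buyers). The demand price at Q = 13 is 24, so CS = ½ · [(27.25 - 12) + (24 - 12)] · 13 = 177.125.
Change in consumer surplus = 177.125 - 105.125 = 72.

72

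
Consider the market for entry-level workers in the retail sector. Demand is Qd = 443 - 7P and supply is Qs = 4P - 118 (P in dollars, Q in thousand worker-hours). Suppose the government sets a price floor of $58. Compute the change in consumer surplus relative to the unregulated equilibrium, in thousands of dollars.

In a free market, 443 - 7P = 4P - 118 gives the equilibrium P* = 51, Q* = 86.
The floor of 58 is above the equilibrium price 51, so it binds.
At P = 58: Qd = 443 - 7·58 = 37 and Qs = 4·58 - 118 = 114.
Consumer surplus without the control is ½ · (443/7 - 51) · 86 = 3698/7.
With the floor, consumers buy 37 units at 58, so CS = ½ · (443/7 - 58) · 37 = 1369/14.
Change in consumer surplus = 1369/14 - 3698/7 = -430.5.

-430.5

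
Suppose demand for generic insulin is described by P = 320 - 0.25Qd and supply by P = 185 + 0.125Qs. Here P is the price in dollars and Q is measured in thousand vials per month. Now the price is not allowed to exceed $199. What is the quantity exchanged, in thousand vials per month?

Rearranging demand gives Qd = 1280 - 4P; rearranging supply gives Qs = 8P - 1480. Without the control the market clears where 1280 - 4P = 8P - 1480, i.e. P* = 230 and Q* = 360.
The ceiling of 199 is below the equilibrium price 230, so it binds.
At P = 199: Qd = 1280 - 4·199 = 484 and Qs = 8·199 - 1480 = 112.
The quantity actually transacted is the short side, supply: 112.

112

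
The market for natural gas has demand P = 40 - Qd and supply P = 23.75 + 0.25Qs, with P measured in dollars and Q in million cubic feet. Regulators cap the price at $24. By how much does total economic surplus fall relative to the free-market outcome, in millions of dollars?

90

Rearranging demand gives Qd = 40 - P; rearranging supply gives Qs = 4P - 95. Setting quantity demanded equal to quantity supplied, 40 - P = 4P - 95, gives P* = 27 and Q* = 13.
The ceiling of 24 is below the equilibrium price 27, so it binds.
At P = 24: Qd = 40 - 24 = 16 and Qs = 4·24 - 95 = 1.
Quantity traded falls to 1. At Q = 1 the demand price is 40 - 1 = 39 and the supply price is (95 + 1)/4 = 24.
Deadweight loss = ½ · (39 - 24) · (13 - 1) = ½ · 15 · 12 = 90.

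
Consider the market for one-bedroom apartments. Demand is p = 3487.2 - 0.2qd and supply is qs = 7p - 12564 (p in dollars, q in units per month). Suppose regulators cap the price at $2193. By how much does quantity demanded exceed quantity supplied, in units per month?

3684

Rearranging demand gives qd = 17436 - 5p. Setting quantity demanded equal to quantity supplied, 17436 - 5p = 7p - 12564, gives p* = 2500 and q* = 4936.
Because the ceiling (2193) lies below the market-clearing price, it is binding.
At p = 2193: qd = 17436 - 5·2193 = 6471 and qs = 7·2193 - 12564 = 2787.
Shortage = qd - qs = 6471 - 2787 = 3684.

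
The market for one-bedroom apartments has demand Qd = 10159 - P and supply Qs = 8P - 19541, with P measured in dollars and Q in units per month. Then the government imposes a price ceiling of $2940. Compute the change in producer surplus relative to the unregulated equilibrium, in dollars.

Equilibrium: 10159 - P = 8P - 19541, so 29700 = 9P and P* = 3300, Q* = 6859.
Because the ceiling (2940) lies below the market-clearing price, it is binding.
At P = 2940: Qd = 10159 - 2940 = 7219 and Qs = 8·2940 - 19541 = 3979.
Producer surplus without the control is ½ · (3300 - 2442.625) · 6859 = 2940367.5625.
With the ceiling, producers sell 3979 units at 2940, so PS = ½ · (2940 - 2442.625) · 3979 = 989527.5625.
Change in producer surplus = 989527.5625 - 2940367.5625 = -1950840.

-1950840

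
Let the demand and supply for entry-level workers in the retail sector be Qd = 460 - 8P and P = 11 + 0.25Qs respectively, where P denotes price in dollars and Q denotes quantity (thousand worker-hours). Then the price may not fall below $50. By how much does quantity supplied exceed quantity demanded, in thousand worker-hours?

Rearranging supply gives Qs = 4P - 44. In a free market, 460 - 8P = 4P - 44 gives the equilibrium P* = 42, Q* = 124.
The floor of 50 is above the equilibrium price 42, so it binds.
At P = 50: Qd = 460 - 8·50 = 60 and Qs = 4·50 - 44 = 156.
Surplus = Qs - Qd = 156 - 60 = 96.

96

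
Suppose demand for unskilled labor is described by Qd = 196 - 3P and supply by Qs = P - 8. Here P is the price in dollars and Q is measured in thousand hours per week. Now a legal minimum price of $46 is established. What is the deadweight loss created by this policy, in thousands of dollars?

0

Setting quantity demanded equal to quantity supplied, 196 - 3P = P - 8, gives P* = 51 and Q* = 43.
Since 46 is below P* = 51, the floor does not bind and the free-market outcome prevails.
Since the control does not bind, no trades are prevented and deadweight loss is zero.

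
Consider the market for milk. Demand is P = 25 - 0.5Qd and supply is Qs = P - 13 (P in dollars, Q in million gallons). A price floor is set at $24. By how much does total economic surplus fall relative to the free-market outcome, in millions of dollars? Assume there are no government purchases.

Rearranging demand gives Qd = 50 - 2P. Setting quantity demanded equal to quantity supplied, 50 - 2P = P - 13, gives P* = 21 and Q* = 8.
Since 24 > 21, the floor is binding.
At P = 24: Qd = 50 - 2·24 = 2 and Qs = 24 - 13 = 11.
Quantity traded falls to 2. At Q = 2 the demand price is (50 - 2)/2 = 24 and the supply price is 13 + 2 = 15.
Deadweight loss = ½ · (24 - 15) · (8 - 2) = ½ · 9 · 6 = 27.

27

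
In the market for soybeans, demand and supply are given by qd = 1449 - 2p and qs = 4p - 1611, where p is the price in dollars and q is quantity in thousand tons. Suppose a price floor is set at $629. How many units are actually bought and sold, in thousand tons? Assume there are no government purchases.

Without the control the market clears where 1449 - 2p = 4p - 1611, i.e. p* = 510 and q* = 429.
Because the floor (629) lies above the market-clearing price, it is binding.
At p = 629: qd = 1449 - 2·629 = 191 and qs = 4·629 - 1611 = 905.
The quantity actually transacted is the short side, demand: 191.

191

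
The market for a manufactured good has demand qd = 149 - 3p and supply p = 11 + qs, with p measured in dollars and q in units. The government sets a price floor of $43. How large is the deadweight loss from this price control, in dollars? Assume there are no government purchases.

Rearranging supply gives qs = p - 11. Equilibrium: 149 - 3p = p - 11, so 160 = 4p and p* = 40, q* = 29.
Since 43 > 40, the floor is binding.
At p = 43: qd = 149 - 3·43 = 20 and qs = 43 - 11 = 32.
Quantity traded falls to 20. At q = 20 the demand price is (149 - 20)/3 = 43 and the supply price is 11 + 20 = 31.
Deadweight loss = ½ · (43 - 31) · (29 - 20) = ½ · 12 · 9 = 54.

54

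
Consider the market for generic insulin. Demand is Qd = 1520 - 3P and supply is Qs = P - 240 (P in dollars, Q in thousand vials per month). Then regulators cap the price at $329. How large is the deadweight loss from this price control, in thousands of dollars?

In a free market, 1520 - 3P = P - 240 gives the equilibrium P* = 440, Q* = 200.
Since 329 < 440, the ceiling is binding.
At P = 329: Qd = 1520 - 3·329 = 533 and Qs = 329 - 240 = 89.
Quantity traded falls to 89. At Q = 89 the demand price is (1520 - 89)/3 = 477 and the supply price is 240 + 89 = 329.
Deadweight loss = ½ · (477 - 329) · (200 - 89) = ½ · 148 · 111 = 8214.

8214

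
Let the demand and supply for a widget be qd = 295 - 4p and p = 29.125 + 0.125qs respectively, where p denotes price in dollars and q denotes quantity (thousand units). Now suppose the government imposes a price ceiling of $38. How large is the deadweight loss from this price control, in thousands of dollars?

Rearranging supply gives qs = 8p - 233. Without the control the market clears where 295 - 4p = 8p - 233, i.e. p* = 44 and q* = 119.
Because the ceiling (38) lies below the market-clearing price, it is binding.
At p = 38: qd = 295 - 4·38 = 143 and qs = 8·38 - 233 = 71.
Quantity traded falls to 71. At q = 71 the demand price is (295 - 71)/4 = 56 and the supply price is (233 + 71)/8 = 38.
Deadweight loss = ½ · (56 - 38) · (119 - 71) = ½ · 18 · 48 = 432.

432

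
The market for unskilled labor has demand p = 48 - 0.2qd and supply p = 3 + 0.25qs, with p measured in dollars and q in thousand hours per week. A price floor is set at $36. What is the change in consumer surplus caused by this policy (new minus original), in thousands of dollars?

-640

Rearranging demand gives qd = 240 - 5p; rearranging supply gives qs = 4p - 12. Equilibrium: 240 - 5p = 4p - 12, so 252 = 9p and p* = 28, q* = 100.
Since 36 > 28, the floor is binding.
At p = 36: qd = 240 - 5·36 = 60 and qs = 4·36 - 12 = 132.
Consumer surplus without the control is ½ · (48 - 28) · 100 = 1000.
With the floor, consumers buy 60 units at 36, so CS = ½ · (48 - 36) · 60 = 360.
Change in consumer surplus = 360 - 1000 = -640.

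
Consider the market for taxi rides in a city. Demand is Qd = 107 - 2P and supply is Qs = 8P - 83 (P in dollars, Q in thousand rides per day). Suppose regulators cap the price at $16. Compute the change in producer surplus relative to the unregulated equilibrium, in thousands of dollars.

-171

In a free market, 107 - 2P = 8P - 83 gives the equilibrium P* = 19, Q* = 69.
The ceiling of 16 is below the equilibrium price 19, so it binds.
At P = 16: Qd = 107 - 2·16 = 75 and Qs = 8·16 - 83 = 45.
Producer surplus without the control is ½ · (19 - 10.375) · 69 = 297.5625.
With the ceiling, producers sell 45 units at 16, so PS = ½ · (16 - 10.375) · 45 = 126.5625.
Change in producer surplus = 126.5625 - 297.5625 = -171.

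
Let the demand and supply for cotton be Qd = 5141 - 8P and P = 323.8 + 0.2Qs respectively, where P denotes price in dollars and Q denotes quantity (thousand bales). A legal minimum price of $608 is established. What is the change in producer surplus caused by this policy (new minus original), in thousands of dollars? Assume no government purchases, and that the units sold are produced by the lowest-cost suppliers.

-25185.6

Rearranging supply gives Qs = 5P - 1619. Without the control the market clears where 5141 - 8P = 5P - 1619, i.e. P* = 520 and Q* = 981.
The floor of 608 is above the equilibrium price 520, so it binds.
At P = 608: Qd = 5141 - 8·608 = 277 and Qs = 5·608 - 1619 = 1421.
Producer surplus without the control is ½ · (520 - 323.8) · 981 = 96236.1.
With the floor, 277 units are sold at 608. The supply price at Q = 277 is 379.2, so PS = ½ · [(608 - 323.8) + (608 - 379.2)] · 277 = 71050.5.
Change in producer surplus = 71050.5 - 96236.1 = -25185.6.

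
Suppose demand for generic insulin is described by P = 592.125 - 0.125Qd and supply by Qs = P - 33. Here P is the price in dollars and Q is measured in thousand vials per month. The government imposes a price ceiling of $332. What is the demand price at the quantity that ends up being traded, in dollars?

Rearranging demand gives Qd = 4737 - 8P. Equilibrium: 4737 - 8P = P - 33, so 4770 = 9P and P* = 530, Q* = 497.
Because the ceiling (332) lies below the market-clearing price, it is binding.
At P = 332: Qd = 4737 - 8·332 = 2081 and Qs = 332 - 33 = 299.
Only 299 units reach the market. On the demand curve, the marginal buyer's willingness to pay at Q = 299 is (4737 - 299)/8 = 554.75.

554.75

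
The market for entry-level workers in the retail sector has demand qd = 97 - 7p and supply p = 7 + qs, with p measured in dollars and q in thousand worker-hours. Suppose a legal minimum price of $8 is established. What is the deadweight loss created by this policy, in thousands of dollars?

0

Rearranging supply gives qs = p - 7. In a free market, 97 - 7p = p - 7 gives the equilibrium p* = 13, q* = 6.
The floor of 8 is below the equilibrium price 13, so it is not binding; the market clears at p* = 13, q* = 6.
Since the control does not bind, no trades are prevented and deadweight loss is zero.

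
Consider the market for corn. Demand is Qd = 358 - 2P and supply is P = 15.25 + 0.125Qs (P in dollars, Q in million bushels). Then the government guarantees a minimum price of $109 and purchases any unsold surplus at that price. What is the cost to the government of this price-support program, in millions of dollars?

66490

Rearranging supply gives Qs = 8P - 122. Setting quantity demanded equal to quantity supplied, 358 - 2P = 8P - 122, gives P* = 48 and Q* = 262.
Because the floor (109) lies above the market-clearing price, it is binding.
At P = 109: Qd = 358 - 2·109 = 140 and Qs = 8·109 - 122 = 750.
Surplus = Qs - Qd = 610.
Government expenditure = surplus × support price = 610 × 109 = 66490.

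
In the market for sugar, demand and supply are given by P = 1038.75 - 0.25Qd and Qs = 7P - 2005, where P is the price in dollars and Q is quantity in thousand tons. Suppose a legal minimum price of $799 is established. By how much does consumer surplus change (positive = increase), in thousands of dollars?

Rearranging demand gives Qd = 4155 - 4P. In a free market, 4155 - 4P = 7P - 2005 gives the equilibrium P* = 560, Q* = 1915.
Since 799 > 560, the floor is binding.
At P = 799: Qd = 4155 - 4·799 = 959 and Qs = 7·799 - 2005 = 3588.
Consumer surplus without the control is ½ · (1038.75 - 560) · 1915 = 458403.125.
With the floor, consumers buy 959 units at 799, so CS = ½ · (1038.75 - 799) · 959 = 114960.125.
Change in consumer surplus = 114960.125 - 458403.125 = -343443.

-343443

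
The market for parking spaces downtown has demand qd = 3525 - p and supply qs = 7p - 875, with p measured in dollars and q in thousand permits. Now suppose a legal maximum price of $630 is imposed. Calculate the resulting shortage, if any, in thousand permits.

Equilibrium: 3525 - p = 7p - 875, so 4400 = 8p and p* = 550, q* = 2975.
The ceiling of 630 is above the equilibrium price 550, so it is not binding; the market clears at p* = 550, q* = 2975.
Since the control does not bind, there is no shortage.

0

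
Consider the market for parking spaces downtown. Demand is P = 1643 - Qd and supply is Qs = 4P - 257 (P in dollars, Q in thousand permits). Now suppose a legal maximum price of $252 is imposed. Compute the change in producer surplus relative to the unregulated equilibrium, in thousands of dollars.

Rearranging demand gives Qd = 1643 - P. In a free market, 1643 - P = 4P - 257 gives the equilibrium P* = 380, Q* = 1263.
Because the ceiling (252) lies below the market-clearing price, it is binding.
At P = 252: Qd = 1643 - 252 = 1391 and Qs = 4·252 - 257 = 751.
Producer surplus without the control is ½ · (380 - 64.25) · 1263 = 199396.125.
With the ceiling, producers sell 751 units at 252, so PS = ½ · (252 - 64.25) · 751 = 70500.125.
Change in producer surplus = 70500.125 - 199396.125 = -128896.

-128896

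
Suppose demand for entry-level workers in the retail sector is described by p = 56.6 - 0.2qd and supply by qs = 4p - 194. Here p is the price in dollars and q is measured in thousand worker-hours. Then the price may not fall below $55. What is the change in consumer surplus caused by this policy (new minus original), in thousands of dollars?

-26

Rearranging demand gives qd = 283 - 5p. Setting quantity demanded equal to quantity supplied, 283 - 5p = 4p - 194, gives p* = 53 and q* = 18.
Because the floor (55) lies above the market-clearing price, it is binding.
At p = 55: qd = 283 - 5·55 = 8 and qs = 4·55 - 194 = 26.
Consumer surplus without the control is ½ · (56.6 - 53) · 18 = 32.4.
With the floor, consumers buy 8 units at 55, so CS = ½ · (56.6 - 55) · 8 = 6.4.
Change in consumer surplus = 6.4 - 32.4 = -26.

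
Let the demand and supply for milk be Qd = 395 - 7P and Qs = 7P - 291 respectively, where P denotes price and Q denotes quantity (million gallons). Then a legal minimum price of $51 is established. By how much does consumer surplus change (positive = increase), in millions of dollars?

Equilibrium: 395 - 7P = 7P - 291, so 686 = 14P and P* = 49, Q* = 52.
The floor of 51 is above the equilibrium price 49, so it binds.
At P = 51: Qd = 395 - 7·51 = 38 and Qs = 7·51 - 291 = 66.
Consumer surplus without the control is ½ · (395/7 - 49) · 52 = 1352/7.
With the floor, consumers buy 38 units at 51, so CS = ½ · (395/7 - 51) · 38 = 722/7.
Change in consumer surplus = 722/7 - 1352/7 = -90.

-90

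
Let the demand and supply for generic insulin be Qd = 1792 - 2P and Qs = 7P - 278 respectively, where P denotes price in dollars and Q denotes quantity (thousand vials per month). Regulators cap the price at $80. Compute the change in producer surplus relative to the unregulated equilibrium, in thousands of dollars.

Without the control the market clears where 1792 - 2P = 7P - 278, i.e. P* = 230 and Q* = 1332.
The ceiling of 80 is below the equilibrium price 230, so it binds.
At P = 80: Qd = 1792 - 2·80 = 1632 and Qs = 7·80 - 278 = 282.
Producer surplus without the control is ½ · (230 - 278/7) · 1332 = 887112/7.
With the ceiling, producers sell 282 units at 80, so PS = ½ · (80 - 278/7) · 282 = 39762/7.
Change in producer surplus = 39762/7 - 887112/7 = -121050.

-121050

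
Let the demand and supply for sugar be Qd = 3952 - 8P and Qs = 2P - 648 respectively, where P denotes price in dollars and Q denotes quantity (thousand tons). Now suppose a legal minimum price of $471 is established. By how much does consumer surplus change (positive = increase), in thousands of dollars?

-2508

Equilibrium: 3952 - 8P = 2P - 648, so 4600 = 10P and P* = 460, Q* = 272.
The floor of 471 is above the equilibrium price 460, so it binds.
At P = 471: Qd = 3952 - 8·471 = 184 and Qs = 2·471 - 648 = 294.
Consumer surplus without the control is ½ · (494 - 460) · 272 = 4624.
With the floor, consumers buy 184 units at 471, so CS = ½ · (494 - 471) · 184 = 2116.
Change in consumer surplus = 2116 - 4624 = -2508.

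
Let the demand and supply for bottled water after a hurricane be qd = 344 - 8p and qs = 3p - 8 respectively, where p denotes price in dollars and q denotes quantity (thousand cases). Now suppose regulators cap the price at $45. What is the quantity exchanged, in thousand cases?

88

In a free market, 344 - 8p = 3p - 8 gives the equilibrium p* = 32, q* = 88.
The ceiling of 45 is above the equilibrium price 32, so it is not binding; the market clears at p* = 32, q* = 88.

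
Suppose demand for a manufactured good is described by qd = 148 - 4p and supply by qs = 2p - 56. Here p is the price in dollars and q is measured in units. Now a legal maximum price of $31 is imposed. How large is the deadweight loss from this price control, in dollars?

In a free market, 148 - 4p = 2p - 56 gives the equilibrium p* = 34, q* = 12.
The ceiling of 31 is below the equilibrium price 34, so it binds.
At p = 31: qd = 148 - 4·31 = 24 and qs = 2·31 - 56 = 6.
Quantity traded falls to 6. At q = 6 the demand price is (148 - 6)/4 = 35.5 and the supply price is (56 + 6)/2 = 31.
Deadweight loss = ½ · (35.5 - 31) · (12 - 6) = ½ · 4.5 · 6 = 13.5.

13.5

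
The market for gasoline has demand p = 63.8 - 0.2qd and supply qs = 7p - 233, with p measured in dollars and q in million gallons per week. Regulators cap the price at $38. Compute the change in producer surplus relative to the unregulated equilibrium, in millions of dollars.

-488

Rearranging demand gives qd = 319 - 5p. Without the control the market clears where 319 - 5p = 7p - 233, i.e. p* = 46 and q* = 89.
Since 38 < 46, the ceiling is binding.
At p = 38: qd = 319 - 5·38 = 129 and qs = 7·38 - 233 = 33.
Producer surplus without the control is ½ · (46 - 233/7) · 89 = 7921/14.
With the ceiling, producers sell 33 units at 38, so PS = ½ · (38 - 233/7) · 33 = 1089/14.
Change in producer surplus = 1089/14 - 7921/14 = -488.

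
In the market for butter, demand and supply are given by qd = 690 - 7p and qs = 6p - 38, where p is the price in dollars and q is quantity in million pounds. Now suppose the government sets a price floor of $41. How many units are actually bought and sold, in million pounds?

298

In a free market, 690 - 7p = 6p - 38 gives the equilibrium p* = 56, q* = 298.
Since 41 is below p* = 56, the floor does not bind and the free-market outcome prevails.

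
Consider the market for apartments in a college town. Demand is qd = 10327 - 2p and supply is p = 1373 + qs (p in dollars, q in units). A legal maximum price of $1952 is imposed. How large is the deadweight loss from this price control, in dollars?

2846028

Rearranging supply gives qs = p - 1373. Without the control the market clears where 10327 - 2p = p - 1373, i.e. p* = 3900 and q* = 2527.
Since 1952 < 3900, the ceiling is binding.
At p = 1952: qd = 10327 - 2·1952 = 6423 and qs = 1952 - 1373 = 579.
Quantity traded falls to 579. At q = 579 the demand price is (10327 - 579)/2 = 4874 and the supply price is 1373 + 579 = 1952.
Deadweight loss = ½ · (4874 - 1952) · (2527 - 579) = ½ · 2922 · 1948 = 2846028.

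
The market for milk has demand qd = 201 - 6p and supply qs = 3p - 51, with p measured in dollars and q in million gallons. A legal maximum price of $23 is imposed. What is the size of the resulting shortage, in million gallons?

45

In a free market, 201 - 6p = 3p - 51 gives the equilibrium p* = 28, q* = 33.
The ceiling of 23 is below the equilibrium price 28, so it binds.
At p = 23: qd = 201 - 6·23 = 63 and qs = 3·23 - 51 = 18.
Shortage = qd - qs = 63 - 18 = 45.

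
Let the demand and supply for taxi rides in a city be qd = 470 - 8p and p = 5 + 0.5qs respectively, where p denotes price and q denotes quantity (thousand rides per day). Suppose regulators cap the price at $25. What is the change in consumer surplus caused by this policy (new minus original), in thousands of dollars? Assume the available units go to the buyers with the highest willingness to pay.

787.75

Rearranging supply gives qs = 2p - 10. Without the control the market clears where 470 - 8p = 2p - 10, i.e. p* = 48 and q* = 86.
The ceiling of 25 is below the equilibrium price 48, so it binds.
At p = 25: qd = 470 - 8·25 = 270 and qs = 2·25 - 10 = 40.
Consumer surplus without the control is ½ · (58.75 - 48) · 86 = 462.25.
With the ceiling, 40 units are sold at 25 (assume they go to the highest-value buyers). The demand price at q = 40 is 53.75, so CS = ½ · [(58.75 - 25) + (53.75 - 25)] · 40 = 1250.
Change in consumer surplus = 1250 - 462.25 = 787.75.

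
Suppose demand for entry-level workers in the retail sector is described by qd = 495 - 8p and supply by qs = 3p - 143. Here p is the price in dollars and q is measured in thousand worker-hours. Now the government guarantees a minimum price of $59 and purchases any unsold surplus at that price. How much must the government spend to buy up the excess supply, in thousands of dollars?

Setting quantity demanded equal to quantity supplied, 495 - 8p = 3p - 143, gives p* = 58 and q* = 31.
Since 59 > 58, the floor is binding.
At p = 59: qd = 495 - 8·59 = 23 and qs = 3·59 - 143 = 34.
Surplus = qs - qd = 11.
Government expenditure = surplus × support price = 11 × 59 = 649.

649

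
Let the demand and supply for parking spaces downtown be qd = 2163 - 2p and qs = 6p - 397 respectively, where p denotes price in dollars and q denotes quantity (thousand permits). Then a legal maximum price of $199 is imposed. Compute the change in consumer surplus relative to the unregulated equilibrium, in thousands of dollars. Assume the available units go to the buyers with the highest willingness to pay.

-35332

Without the control the market clears where 2163 - 2p = 6p - 397, i.e. p* = 320 and q* = 1523.
The ceiling of 199 is below the equilibrium price 320, so it binds.
At p = 199: qd = 2163 - 2·199 = 1765 and qs = 6·199 - 397 = 797.
Consumer surplus without the control is ½ · (1081.5 - 320) · 1523 = 579882.25.
With the ceiling, 797 units are sold at 199 (assume they go to the highest-value buyers). The demand price at q = 797 is 683, so CS = ½ · [(1081.5 - 199) + (683 - 199)] · 797 = 544550.25.
Change in consumer surplus = 544550.25 - 579882.25 = -35332.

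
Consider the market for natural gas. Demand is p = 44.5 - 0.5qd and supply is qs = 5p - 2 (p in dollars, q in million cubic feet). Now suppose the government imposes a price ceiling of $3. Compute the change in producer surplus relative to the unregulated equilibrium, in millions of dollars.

-380

Rearranging demand gives qd = 89 - 2p. Setting quantity demanded equal to quantity supplied, 89 - 2p = 5p - 2, gives p* = 13 and q* = 63.
Since 3 < 13, the ceiling is binding.
At p = 3: qd = 89 - 2·3 = 83 and qs = 5·3 - 2 = 13.
Producer surplus without the control is ½ · (13 - 0.4) · 63 = 396.9.
With the ceiling, producers sell 13 units at 3, so PS = ½ · (3 - 0.4) · 13 = 16.9.
Change in producer surplus = 16.9 - 396.9 = -380.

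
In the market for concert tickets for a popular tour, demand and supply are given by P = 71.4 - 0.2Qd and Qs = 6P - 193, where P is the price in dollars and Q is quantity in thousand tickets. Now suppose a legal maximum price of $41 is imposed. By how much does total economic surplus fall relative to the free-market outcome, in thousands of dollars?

534.6

Rearranging demand gives Qd = 357 - 5P. Setting quantity demanded equal to quantity supplied, 357 - 5P = 6P - 193, gives P* = 50 and Q* = 107.
Because the ceiling (41) lies below the market-clearing price, it is binding.
At P = 41: Qd = 357 - 5·41 = 152 and Qs = 6·41 - 193 = 53.
Quantity traded falls to 53. At Q = 53 the demand price is (357 - 53)/5 = 60.8 and the supply price is (193 + 53)/6 = 41.
Deadweight loss = ½ · (60.8 - 41) · (107 - 53) = ½ · 19.8 · 54 = 534.6.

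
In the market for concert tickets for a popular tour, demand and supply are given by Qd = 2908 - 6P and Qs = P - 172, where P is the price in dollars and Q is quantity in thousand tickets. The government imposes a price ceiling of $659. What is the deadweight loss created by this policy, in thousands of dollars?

Setting quantity demanded equal to quantity supplied, 2908 - 6P = P - 172, gives P* = 440 and Q* = 268.
The ceiling of 659 is above the equilibrium price 440, so it is not binding; the market clears at P* = 440, Q* = 268.
Since the control does not bind, no trades are prevented and deadweight loss is zero.

0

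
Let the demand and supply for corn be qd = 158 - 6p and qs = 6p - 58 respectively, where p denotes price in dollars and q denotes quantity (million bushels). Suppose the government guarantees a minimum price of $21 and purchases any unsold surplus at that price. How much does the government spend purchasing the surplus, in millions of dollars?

Without the control the market clears where 158 - 6p = 6p - 58, i.e. p* = 18 and q* = 50.
The floor of 21 is above the equilibrium price 18, so it binds.
At p = 21: qd = 158 - 6·21 = 32 and qs = 6·21 - 58 = 68.
Surplus = qs - qd = 36.
Government expenditure = surplus × support price = 36 × 21 = 756.

756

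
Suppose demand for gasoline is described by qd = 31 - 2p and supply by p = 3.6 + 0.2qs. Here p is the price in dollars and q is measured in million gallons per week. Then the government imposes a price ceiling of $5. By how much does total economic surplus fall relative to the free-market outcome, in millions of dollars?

35

Rearranging supply gives qs = 5p - 18. In a free market, 31 - 2p = 5p - 18 gives the equilibrium p* = 7, q* = 17.
Because the ceiling (5) lies below the market-clearing price, it is binding.
At p = 5: qd = 31 - 2·5 = 21 and qs = 5·5 - 18 = 7.
Quantity traded falls to 7. At q = 7 the demand price is (31 - 7)/2 = 12 and the supply price is (18 + 7)/5 = 5.
Deadweight loss = ½ · (12 - 5) · (17 - 7) = ½ · 7 · 10 = 35.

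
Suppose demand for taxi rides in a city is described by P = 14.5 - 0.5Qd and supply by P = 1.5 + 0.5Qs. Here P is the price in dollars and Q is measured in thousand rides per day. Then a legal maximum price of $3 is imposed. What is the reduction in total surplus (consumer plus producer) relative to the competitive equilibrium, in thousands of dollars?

Rearranging demand gives Qd = 29 - 2P; rearranging supply gives Qs = 2P - 3. Equilibrium: 29 - 2P = 2P - 3, so 32 = 4P and P* = 8, Q* = 13.
The ceiling of 3 is below the equilibrium price 8, so it binds.
At P = 3: Qd = 29 - 2·3 = 23 and Qs = 2·3 - 3 = 3.
Quantity traded falls to 3. At Q = 3 the demand price is (29 - 3)/2 = 13 and the supply price is (3 + 3)/2 = 3.
Deadweight loss = ½ · (13 - 3) · (13 - 3) = ½ · 10 · 10 = 50.

50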